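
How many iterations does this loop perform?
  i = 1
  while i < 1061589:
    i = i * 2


The loop variable doubles each iteration:
i = 1 -> 2 -> 4 -> 8 -> 16 -> 32 -> 64 -> 128 -> 256 -> 512 -> 1024 -> 2048 -> 4096 -> 8192 -> 16384 -> 32768 -> 65536 -> 131072 -> 262144 -> 524288 -> 1048576 -> 2097152 (stop, 2097152 >= 1061589)
Number of doublings = ceil(log2(1061589)) = 21


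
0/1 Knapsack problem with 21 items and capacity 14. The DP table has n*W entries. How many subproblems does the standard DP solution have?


The DP table is indexed by (item, capacity).
Rows: 21 items
Columns: 14 capacity values (1 to W)
Total subproblems = 21 * 14 = 294


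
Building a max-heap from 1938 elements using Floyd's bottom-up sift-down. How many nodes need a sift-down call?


In a heap of 1938 elements (0-indexed array):
  Last element index: 1937
  Parent of last element: floor((1937 - 1) / 2) = 968
  Internal nodes: indices 0 to 968
  Count = floor(1938/2) = 969


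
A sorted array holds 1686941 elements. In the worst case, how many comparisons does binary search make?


Halving sequence: 1686941 -> 843470 -> 421735 -> 210867 -> 105433 -> 52716 -> 26358 -> 13179 -> 6589 -> 3294 -> 1647 -> 823 -> 411 -> 205 -> 102 -> 51 -> 25 -> 12 -> 6 -> 3 -> 1
Number of halvings = 20
Max comparisons = 20 + 1 = 21


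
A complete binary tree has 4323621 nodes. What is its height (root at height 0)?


In a complete binary tree, level k holds nodes 2^k .. 2^(k+1)-1 (1-indexed).
Height = floor(log2(n)) = floor(log2(4323621)) = 22
Check: 2^22 = 4194304 <= 4323621 < 8388608 = 2^23


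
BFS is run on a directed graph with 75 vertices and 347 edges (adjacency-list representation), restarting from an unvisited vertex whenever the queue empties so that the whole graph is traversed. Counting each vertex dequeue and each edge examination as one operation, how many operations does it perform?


A full BFS traversal dequeues each vertex exactly once and examines each directed edge exactly once.
V = 75 (vertex processing cost)
E = 347 (edge examination cost)
Total operations proportional to V + E = 75 + 347 = 422


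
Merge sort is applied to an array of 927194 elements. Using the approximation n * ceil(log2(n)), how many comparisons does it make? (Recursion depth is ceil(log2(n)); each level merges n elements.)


Merge sort divides the array into halves recursively.
Number of levels = ceil(log2(927194)) = 20
At each level, approximately n = 927194 comparisons are needed for merging.
Total comparisons ~ n * ceil(log2(n)) = 927194 * 20 = 18543880


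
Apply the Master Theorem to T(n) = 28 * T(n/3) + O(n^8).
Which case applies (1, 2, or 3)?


The Master Theorem: T(n) = a*T(n/b) + O(n^c)
  a = 28, b = 3, c = 8
log_b(a) = log_3(28) ~ 3.033
Compare b^c with a: 3^8 = 6561 > 28, so c > log_b(a).
Since c > log_b(a), Case 3 applies.
T(n) = O(n^8)
Master Theorem case = 3


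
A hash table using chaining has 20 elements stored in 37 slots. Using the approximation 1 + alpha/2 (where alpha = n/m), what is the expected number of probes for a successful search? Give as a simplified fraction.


Load factor alpha = n/m = 20/37
Expected probes = 1 + alpha/2 = 1 + 20/(2*37)
= 1 + 20/74
= 74/74 + 20/74
= 94/74
Simplify: 47/37


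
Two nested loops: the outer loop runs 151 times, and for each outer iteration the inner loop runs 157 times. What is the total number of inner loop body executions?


Outer loop: 151 iterations
Inner loop: 157 iterations per outer iteration
Total = 151 * 157 = 23707


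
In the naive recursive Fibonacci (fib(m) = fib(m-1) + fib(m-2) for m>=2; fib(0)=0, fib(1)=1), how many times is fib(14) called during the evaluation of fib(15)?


Let N(m) = number of times fib(m) is called while evaluating fib(15).
N(15) = 1 (the initial call).
N(14) = 1 (only fib(15) calls it).
For 1 <= m <= 13: fib(m) is called by fib(m+1) and fib(m+2), so
  N(m) = N(m+1) + N(m+2).
fib(0) is called only by fib(2), so N(0) = N(2).
Walk down from m=15:
  N(15)=1, N(14)=1
N(14) = 1


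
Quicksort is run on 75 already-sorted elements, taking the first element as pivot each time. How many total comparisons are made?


Sum of comparisons per partition:
74 + 73 + ... + 1 + 0
= 75 * (75 - 1) / 2
= 75 * 74 / 2
= 2775


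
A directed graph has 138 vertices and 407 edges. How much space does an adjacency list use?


Adjacency list: one list head per vertex + one entry per edge
Vertex heads: 138
Edge entries: 407
Total = 138 + 407 = 545


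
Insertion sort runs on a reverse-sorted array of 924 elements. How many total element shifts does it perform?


Sum of shifts = 1 + 2 + 3 + ... + 923
= 924 * 923 / 2
= 852852 / 2
= 426426


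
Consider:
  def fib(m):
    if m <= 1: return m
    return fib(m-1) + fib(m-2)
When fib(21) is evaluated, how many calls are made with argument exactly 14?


Let N(m) = number of times fib(m) is called while evaluating fib(21).
N(21) = 1 (the initial call).
N(20) = 1 (only fib(21) calls it).
For 1 <= m <= 19: fib(m) is called by fib(m+1) and fib(m+2), so
  N(m) = N(m+1) + N(m+2).
fib(0) is called only by fib(2), so N(0) = N(2).
Walk down from m=21:
  N(21)=1, N(20)=1, N(19)=2, N(18)=3, N(17)=5, N(16)=8, N(15)=13, N(14)=21
N(14) = 21


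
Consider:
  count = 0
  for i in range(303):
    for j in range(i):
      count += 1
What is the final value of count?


For each i, the inner loop runs i times:
  i=0: inner runs 0 times
  i=1: inner runs 1 time
  i=2: inner runs 2 times
  i=3: inner runs 3 times
  i=4: inner runs 4 times
  i=5: inner runs 5 times
  i=6: inner runs 6 times
  i=7: inner runs 7 times
  ...
Total = 0 + 1 + 2 + ... + 302 = 303*(303-1)/2 = 45753


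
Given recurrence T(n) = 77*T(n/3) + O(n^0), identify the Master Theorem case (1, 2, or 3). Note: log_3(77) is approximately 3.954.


Master Theorem parameters: a=77, b=3, c=0
log_b(a) = 3.954
Compare b^c with a: 3^0 = 1 < 77, so c < log_b(a).
Comparing c=0 vs log_b(a)=3.954:
0 < 3.954 => Case 1
Result: T(n) = O(n^(log_3 77)) ~ O(n^3.954)
Master Theorem case = 1


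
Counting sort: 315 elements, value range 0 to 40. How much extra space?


n = 315 (output array)
k = 41 (count array for 41 distinct values)
Extra space = 315 + 41 = 356


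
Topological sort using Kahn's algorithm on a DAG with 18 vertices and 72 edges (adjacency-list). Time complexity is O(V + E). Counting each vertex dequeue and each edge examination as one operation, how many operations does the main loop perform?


Kahn's algorithm:
  1. Compute in-degrees: O(V + E)
  2. Process queue: each vertex dequeued once (O(V))
     each edge examined once (O(E))
Total = V + E = 18 + 72 = 90


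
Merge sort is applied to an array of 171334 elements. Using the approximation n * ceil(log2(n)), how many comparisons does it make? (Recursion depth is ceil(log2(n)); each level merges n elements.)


Merge sort divides the array into halves recursively.
Number of levels = ceil(log2(171334)) = 18
At each level, approximately n = 171334 comparisons are needed for merging.
Total comparisons ~ n * ceil(log2(n)) = 171334 * 18 = 3084012


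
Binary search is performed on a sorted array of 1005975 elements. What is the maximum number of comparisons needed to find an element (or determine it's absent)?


Binary search halves the search space each comparison:
  Step 1: search space = 1005975 -> 502987
  Step 2: search space = 502987 -> 251493
  Step 3: search space = 251493 -> 125746
  Step 4: search space = 125746 -> 62873
  Step 5: search space = 62873 -> 31436
  Step 6: search space = 31436 -> 15718
  Step 7: search space = 15718 -> 7859
  Step 8: search space = 7859 -> 3929
  Step 9: search space = 3929 -> 1964
  Step 10: search space = 1964 -> 982
  Step 11: search space = 982 -> 491
  Step 12: search space = 491 -> 245
  Step 13: search space = 245 -> 122
  Step 14: search space = 122 -> 61
  Step 15: search space = 61 -> 30
  Step 16: search space = 30 -> 15
  Step 17: search space = 15 -> 7
  Step 18: search space = 7 -> 3
  Step 19: search space = 3 -> 1
  Step 20: search space = 1 (final check)
Maximum comparisons = floor(log2(1005975)) + 1 = 19 + 1 = 20


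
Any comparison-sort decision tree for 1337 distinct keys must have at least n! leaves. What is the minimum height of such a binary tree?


A binary decision tree of height h has at most 2^h leaves and needs at least n! of them, so h >= ceil(log2(n!)).
1337! is far too large to multiply out, so use Stirling's series:
  ln(n!) ~ n ln n - n + (1/2) ln(2 pi n) + 1/(12n)  (error below 1/(360 n^3), negligible here)
  ln(1337) = 7.1981836
  n ln n = 1337 * 7.1981836 = 9623.9715
  (1/2) ln(2 pi * 1337) = (1/2) ln(8400.6188) = 4.5180
  1/(12*1337) = 0.0001
  ln(1337!) ~ 9623.9715 - 1337 + 4.5180 + 0.0001 = 8291.4896
Convert to base 2: log2(1337!) = 8291.4896 / ln 2 = 8291.4896 / 0.69314718 = 11962.0909
ceil(11962.0909) = 11963


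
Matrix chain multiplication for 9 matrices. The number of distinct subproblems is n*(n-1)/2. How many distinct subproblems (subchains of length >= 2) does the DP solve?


Subproblems are indexed by (i, j) where i < j.
Number of such pairs = n*(n-1)/2
= 9 * 8 / 2
= 36


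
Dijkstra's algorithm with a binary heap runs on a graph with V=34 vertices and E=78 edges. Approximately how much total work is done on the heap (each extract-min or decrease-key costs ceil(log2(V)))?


Dijkstra with a binary heap: each vertex is extracted once, each edge may relax once.
Each heap operation costs O(log V).
V + E = 34 + 78 = 112
ceil(log2(34)) = 6 (since 2^5 = 32 < 34 <= 64 = 2^6)
Total heap work = (V+E) * ceil(log2(V)) = 112 * 6 = 672


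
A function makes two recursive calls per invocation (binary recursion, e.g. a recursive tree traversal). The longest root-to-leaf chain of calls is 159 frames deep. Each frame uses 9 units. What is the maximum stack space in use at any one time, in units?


Binary recursion: the two calls run one after the other, so only one root-to-leaf chain of frames is on the stack at a time.
Maximum depth (longest chain) = 159 frames
Each frame = 9 units
Max stack space = 159 * 9 = 1431


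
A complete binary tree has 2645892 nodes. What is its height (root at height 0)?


In a complete binary tree, level k holds nodes 2^k .. 2^(k+1)-1 (1-indexed).
Height = floor(log2(n)) = floor(log2(2645892)) = 21
Check: 2^21 = 2097152 <= 2645892 < 4194304 = 2^22


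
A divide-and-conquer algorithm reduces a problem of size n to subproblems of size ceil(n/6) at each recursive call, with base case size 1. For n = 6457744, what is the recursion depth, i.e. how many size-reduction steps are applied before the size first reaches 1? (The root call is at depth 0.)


Each step divides the size by 6 (rounding up); after k steps the size is ceil(n/6^k), which equals 1 exactly when 6^k >= n.
So the depth is the smallest k with 6^k >= 6457744, i.e. ceil(log_6(6457744)).
6^8 = 1679616 < 6457744 <= 10077696 = 6^9
Recursion depth = 9


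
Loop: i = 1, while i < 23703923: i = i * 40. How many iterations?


i multiplies by 40 each step:
i = 1 -> 40 -> 1600 -> 64000 -> 2560000 -> 102400000 (stop)
Iterations = ceil(log_40(23703923)) = 5


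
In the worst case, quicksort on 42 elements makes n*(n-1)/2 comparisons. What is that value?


Sum of comparisons per partition:
41 + 40 + ... + 1 + 0
= 42 * (42 - 1) / 2
= 42 * 41 / 2
= 861


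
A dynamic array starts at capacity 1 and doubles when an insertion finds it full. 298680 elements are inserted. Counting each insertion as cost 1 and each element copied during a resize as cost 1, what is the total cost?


n = 298680
Insertion costs: 298680
Resizes copy 1, 2, 4, ... up to the largest power of 2 that is <= n-1 = 298679, i.e. 262144.
Copy costs = 1 + 2 + 4 + 8 + 16 + 32 + 64 + 128 + 256 + 512 + 1024 + 2048 + 4096 + 8192 + 16384 + 32768 + 65536 + 131072 + 262144 = 524287
Total = 298680 + 524287 = 822967


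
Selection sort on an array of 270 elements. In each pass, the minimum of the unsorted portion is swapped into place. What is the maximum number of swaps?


Selection sort performs one swap per pass:
  Pass 1: find min in positions 0 to 269, swap with position 0
  Pass 2: find min in positions 1 to 269, swap with position 1
  Pass 3: find min in positions 2 to 269, swap with position 2
  Pass 4: find min in positions 3 to 269, swap with position 3
  Pass 5: find min in positions 4 to 269, swap with position 4
  ... (264 more passes)
Total passes (and swaps) = n - 1 = 270 - 1 = 269


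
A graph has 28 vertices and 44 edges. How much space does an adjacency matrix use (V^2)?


Adjacency matrix: V x V grid of entries
Space = V^2 = 28^2 = 28 * 28 = 784


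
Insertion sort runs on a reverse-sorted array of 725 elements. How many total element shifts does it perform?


Sum of shifts = 1 + 2 + 3 + ... + 724
= 725 * 724 / 2
= 524900 / 2
= 262450


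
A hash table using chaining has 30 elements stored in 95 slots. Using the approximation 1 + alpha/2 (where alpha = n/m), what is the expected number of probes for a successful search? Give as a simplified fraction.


Load factor alpha = n/m = 30/95
Expected probes = 1 + alpha/2 = 1 + 30/(2*95)
= 1 + 30/190
= 190/190 + 30/190
= 220/190
Simplify: 22/19


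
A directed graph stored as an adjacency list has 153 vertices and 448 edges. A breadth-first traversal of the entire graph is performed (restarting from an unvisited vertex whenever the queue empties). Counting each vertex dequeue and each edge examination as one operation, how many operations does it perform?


A full BFS traversal dequeues each vertex once and examines each edge once.
Vertex visits: 153
Edge visits: 448
V + E = 153 + 448 = 601


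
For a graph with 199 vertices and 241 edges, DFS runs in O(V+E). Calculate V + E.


A full DFS traversal visits each vertex once and examines each edge once.
V = 199
E = 241
Sum = 199 + 241 = 440


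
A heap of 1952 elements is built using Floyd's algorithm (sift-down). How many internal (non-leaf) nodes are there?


Leaf nodes occupy roughly half the array.
Sift-down is called for each internal node, starting from the last one.
Internal nodes = floor(n/2) = floor(1952/2) = 976


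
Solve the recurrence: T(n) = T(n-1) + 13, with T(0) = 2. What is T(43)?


Unrolling the recurrence:
T(43) = T(42) + 13
       = T(41) + 13 + 13
       = T(40) + 13*3
       ...
       = T(0) + 13*43
       = 2 + 559 = 561


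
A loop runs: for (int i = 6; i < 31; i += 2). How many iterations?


Loop starts at i = 6, increments by 2, stops when i >= 31.
Number of iterations = ceil((31 - 6) / 2)
= ceil(25 / 2)
= 13


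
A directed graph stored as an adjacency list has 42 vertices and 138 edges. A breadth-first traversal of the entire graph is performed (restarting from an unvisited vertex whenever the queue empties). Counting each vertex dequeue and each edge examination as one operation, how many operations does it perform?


A full BFS traversal dequeues each vertex once and examines each edge once.
Vertex visits: 42
Edge visits: 138
V + E = 42 + 138 = 180


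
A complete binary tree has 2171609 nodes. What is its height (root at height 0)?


In a complete binary tree, level k holds nodes 2^k .. 2^(k+1)-1 (1-indexed).
Height = floor(log2(n)) = floor(log2(2171609)) = 21
Check: 2^21 = 2097152 <= 2171609 < 4194304 = 2^22


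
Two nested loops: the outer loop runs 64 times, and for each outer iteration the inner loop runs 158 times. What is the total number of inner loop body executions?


Outer loop: 64 iterations
Inner loop: 158 iterations per outer iteration
Total = 64 * 158 = 10112


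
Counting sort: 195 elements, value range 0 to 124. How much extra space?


n = 195 (output array)
k = 125 (count array for 125 distinct values)
Extra space = 195 + 125 = 320


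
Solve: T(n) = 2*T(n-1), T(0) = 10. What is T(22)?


Unrolling:
T(22) = 2*T(21) = 2^2*T(20) = ... = 2^22*T(0)
= 2^22 * 10
= 4194304 * 10 = 41943040


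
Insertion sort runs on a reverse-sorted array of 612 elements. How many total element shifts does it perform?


Sum of shifts = 1 + 2 + 3 + ... + 611
= 612 * 611 / 2
= 373932 / 2
= 186966


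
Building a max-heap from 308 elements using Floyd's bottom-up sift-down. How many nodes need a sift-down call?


In a heap of 308 elements (0-indexed array):
  Last element index: 307
  Parent of last element: floor((307 - 1) / 2) = 153
  Internal nodes: indices 0 to 153
  Count = floor(308/2) = 154


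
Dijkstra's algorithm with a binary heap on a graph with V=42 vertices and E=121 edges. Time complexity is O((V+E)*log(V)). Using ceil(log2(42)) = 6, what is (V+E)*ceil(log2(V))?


Dijkstra with a binary heap: each vertex is extracted once, each edge may relax once.
Each heap operation costs O(log V).
V + E = 42 + 121 = 163
ceil(log2(42)) = 6 (since 2^5 = 32 < 42 <= 64 = 2^6)
Total heap work = (V+E) * ceil(log2(V)) = 163 * 6 = 978


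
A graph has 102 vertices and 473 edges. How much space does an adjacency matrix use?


Adjacency matrix: V x V grid of entries
Space = V^2 = 102^2 = 102 * 102 = 10404


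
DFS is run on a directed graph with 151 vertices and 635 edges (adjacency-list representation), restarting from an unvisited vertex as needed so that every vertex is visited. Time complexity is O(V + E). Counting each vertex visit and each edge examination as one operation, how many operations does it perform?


A full DFS traversal processes each vertex exactly once (push/pop on stack).
Each directed edge is examined once.
V = 151, E = 635
V + E = 786


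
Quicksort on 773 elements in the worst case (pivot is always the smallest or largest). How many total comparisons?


In the worst case, each partition step picks the worst pivot:
  Partition 1: 772 comparisons (n-1 elements to compare)
  Partition 2: 771 comparisons
  Partition 3: 770 comparisons
  Partition 4: 769 comparisons
  Partition 5: 768 comparisons
  ...
  Last partition: 0 comparisons
Total = (n-1) + (n-2) + ... + 1 + 0 = n*(n-1)/2
= 773*772/2 = 298378


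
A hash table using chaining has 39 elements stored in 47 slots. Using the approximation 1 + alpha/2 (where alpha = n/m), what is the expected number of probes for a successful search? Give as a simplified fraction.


Load factor alpha = n/m = 39/47
Expected probes = 1 + alpha/2 = 1 + 39/(2*47)
= 1 + 39/94
= 94/94 + 39/94
= 133/94


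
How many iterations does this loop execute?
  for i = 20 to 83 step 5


The loop variable i takes values starting at 20 and increments by 5 each iteration.
Sequence: i = 20, 25, 30, 35, 40, 45, 50, 55, 60, ...
The upper bound 83 is inclusive, so the count is floor((last - first) / step) + 1:
floor((83 - 20) / 5) + 1 = floor(63/5) + 1 = 12 + 1 = 13


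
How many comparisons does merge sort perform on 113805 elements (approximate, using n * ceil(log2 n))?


Recursion depth: ceil(log2(113805)) = 17
Each recursion level merges n = 113805 elements
Total = 113805 * 17 = 1934685


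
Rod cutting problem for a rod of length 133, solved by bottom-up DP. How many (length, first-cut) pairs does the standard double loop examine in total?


For each subproblem length i = 1..133, the inner loop considers i possible first cuts.
Total = 1 + 2 + ... + 133
= 133*(133+1)/2
= 133*134/2 = 8911


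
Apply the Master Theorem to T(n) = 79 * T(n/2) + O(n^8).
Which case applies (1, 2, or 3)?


The Master Theorem: T(n) = a*T(n/b) + O(n^c)
  a = 79, b = 2, c = 8
log_b(a) = log_2(79) ~ 6.304
Compare b^c with a: 2^8 = 256 > 79, so c > log_b(a).
Since c > log_b(a), Case 3 applies.
T(n) = O(n^8)
Master Theorem case = 3


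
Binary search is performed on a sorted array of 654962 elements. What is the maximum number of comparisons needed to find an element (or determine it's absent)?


Binary search halves the search space each comparison:
  Step 1: search space = 654962 -> 327481
  Step 2: search space = 327481 -> 163740
  Step 3: search space = 163740 -> 81870
  Step 4: search space = 81870 -> 40935
  Step 5: search space = 40935 -> 20467
  Step 6: search space = 20467 -> 10233
  Step 7: search space = 10233 -> 5116
  Step 8: search space = 5116 -> 2558
  Step 9: search space = 2558 -> 1279
  Step 10: search space = 1279 -> 639
  Step 11: search space = 639 -> 319
  Step 12: search space = 319 -> 159
  Step 13: search space = 159 -> 79
  Step 14: search space = 79 -> 39
  Step 15: search space = 39 -> 19
  Step 16: search space = 19 -> 9
  Step 17: search space = 9 -> 4
  Step 18: search space = 4 -> 2
  Step 19: search space = 2 -> 1
  Step 20: search space = 1 (final check)
Maximum comparisons = floor(log2(654962)) + 1 = 19 + 1 = 20


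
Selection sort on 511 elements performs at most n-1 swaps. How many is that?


Each of the 510 passes places one element in its final position.
Pass 1: swap minimum into position 0
Pass 2: swap minimum of remaining into position 1
...
Pass 510: last two elements, one swap
Maximum swaps = 511 - 1 = 510


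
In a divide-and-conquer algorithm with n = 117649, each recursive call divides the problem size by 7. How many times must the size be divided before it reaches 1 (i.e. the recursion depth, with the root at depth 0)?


Number of divisions = log_7(117649)
Sizes: 117649 -> 16807 -> 2401 -> 343 -> 49 -> 7 -> 1 (6 divisions)
Recursion depth = 6


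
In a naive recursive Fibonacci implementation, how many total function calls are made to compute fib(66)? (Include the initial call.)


Let C(m) = total calls to evaluate fib(m). Then C(0)=C(1)=1, and
C(m) = 1 + C(m-1) + C(m-2) for m >= 2.
Build the table (each entry = 1 + previous two):
  C(0) = 1
  C(1) = 1
  C(2) = 1 + 1 + 1 = 3
  C(3) = 1 + 3 + 1 = 5
  C(4) = 1 + 5 + 3 = 9
  C(5) = 1 + 9 + 5 = 15
  C(6) = 1 + 15 + 9 = 25
  C(7) = 1 + 25 + 15 = 41
  C(8) = 1 + 41 + 25 = 67
  C(9) = 1 + 67 + 41 = 109
  C(10) = 1 + 109 + 67 = 177
  C(11) = 1 + 177 + 109 = 287
  C(12) = 1 + 287 + 177 = 465
  C(13) = 1 + 465 + 287 = 753
  C(14) = 1 + 753 + 465 = 1219
  C(15) = 1 + 1219 + 753 = 1973
  C(16) = 1 + 1973 + 1219 = 3193
  C(17) = 1 + 3193 + 1973 = 5167
  C(18) = 1 + 5167 + 3193 = 8361
  C(19) = 1 + 8361 + 5167 = 13529
  C(20) = 1 + 13529 + 8361 = 21891
  C(21) = 1 + 21891 + 13529 = 35421
  C(22) = 1 + 35421 + 21891 = 57313
  C(23) = 1 + 57313 + 35421 = 92735
  C(24) = 1 + 92735 + 57313 = 150049
  C(25) = 1 + 150049 + 92735 = 242785
  C(26) = 1 + 242785 + 150049 = 392835
  C(27) = 1 + 392835 + 242785 = 635621
  C(28) = 1 + 635621 + 392835 = 1028457
  C(29) = 1 + 1028457 + 635621 = 1664079
  C(30) = 1 + 1664079 + 1028457 = 2692537
  C(31) = 1 + 2692537 + 1664079 = 4356617
  C(32) = 1 + 4356617 + 2692537 = 7049155
  C(33) = 1 + 7049155 + 4356617 = 11405773
  C(34) = 1 + 11405773 + 7049155 = 18454929
  C(35) = 1 + 18454929 + 11405773 = 29860703
  C(36) = 1 + 29860703 + 18454929 = 48315633
  C(37) = 1 + 48315633 + 29860703 = 78176337
  C(38) = 1 + 78176337 + 48315633 = 126491971
  C(39) = 1 + 126491971 + 78176337 = 204668309
  C(40) = 1 + 204668309 + 126491971 = 331160281
  C(41) = 1 + 331160281 + 204668309 = 535828591
  C(42) = 1 + 535828591 + 331160281 = 866988873
  C(43) = 1 + 866988873 + 535828591 = 1402817465
  C(44) = 1 + 1402817465 + 866988873 = 2269806339
  C(45) = 1 + 2269806339 + 1402817465 = 3672623805
  C(46) = 1 + 3672623805 + 2269806339 = 5942430145
  C(47) = 1 + 5942430145 + 3672623805 = 9615053951
  C(48) = 1 + 9615053951 + 5942430145 = 15557484097
  C(49) = 1 + 15557484097 + 9615053951 = 25172538049
  C(50) = 1 + 25172538049 + 15557484097 = 40730022147
  C(51) = 1 + 40730022147 + 25172538049 = 65902560197
  C(52) = 1 + 65902560197 + 40730022147 = 106632582345
  C(53) = 1 + 106632582345 + 65902560197 = 172535142543
  C(54) = 1 + 172535142543 + 106632582345 = 279167724889
  C(55) = 1 + 279167724889 + 172535142543 = 451702867433
  C(56) = 1 + 451702867433 + 279167724889 = 730870592323
  C(57) = 1 + 730870592323 + 451702867433 = 1182573459757
  C(58) = 1 + 1182573459757 + 730870592323 = 1913444052081
  C(59) = 1 + 1913444052081 + 1182573459757 = 3096017511839
  C(60) = 1 + 3096017511839 + 1913444052081 = 5009461563921
  C(61) = 1 + 5009461563921 + 3096017511839 = 8105479075761
  C(62) = 1 + 8105479075761 + 5009461563921 = 13114940639683
  C(63) = 1 + 13114940639683 + 8105479075761 = 21220419715445
  C(64) = 1 + 21220419715445 + 13114940639683 = 34335360355129
  C(65) = 1 + 34335360355129 + 21220419715445 = 55555780070575
  C(66) = 1 + 55555780070575 + 34335360355129 = 89891140425705
Total calls for fib(66) = 89891140425705


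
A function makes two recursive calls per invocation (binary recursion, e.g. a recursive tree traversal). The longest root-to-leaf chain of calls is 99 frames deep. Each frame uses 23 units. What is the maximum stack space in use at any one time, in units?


Binary recursion: the two calls run one after the other, so only one root-to-leaf chain of frames is on the stack at a time.
Maximum depth (longest chain) = 99 frames
Each frame = 23 units
Max stack space = 99 * 23 = 2277


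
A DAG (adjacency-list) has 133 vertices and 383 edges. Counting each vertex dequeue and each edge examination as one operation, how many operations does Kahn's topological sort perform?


V = 133 (vertex processing)
E = 383 (edge processing)
V + E = 133 + 383 = 516


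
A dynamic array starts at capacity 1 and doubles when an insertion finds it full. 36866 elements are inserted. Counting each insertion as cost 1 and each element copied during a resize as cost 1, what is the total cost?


n = 36866
Insertion costs: 36866
Resizes copy 1, 2, 4, ... up to the largest power of 2 that is <= n-1 = 36865, i.e. 32768.
Copy costs = 1 + 2 + 4 + 8 + 16 + 32 + 64 + 128 + 256 + 512 + 1024 + 2048 + 4096 + 8192 + 16384 + 32768 = 65535
Total = 36866 + 65535 = 102401


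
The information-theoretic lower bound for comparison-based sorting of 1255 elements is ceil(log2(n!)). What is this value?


A binary decision tree of height h has at most 2^h leaves and needs at least n! of them, so h >= ceil(log2(n!)).
1255! is far too large to multiply out, so use Stirling's series:
  ln(n!) ~ n ln n - n + (1/2) ln(2 pi n) + 1/(12n)  (error below 1/(360 n^3), negligible here)
  ln(1255) = 7.1348909
  n ln n = 1255 * 7.1348909 = 8954.2881
  (1/2) ln(2 pi * 1255) = (1/2) ln(7885.3976) = 4.4864
  1/(12*1255) = 0.0001
  ln(1255!) ~ 8954.2881 - 1255 + 4.4864 + 0.0001 = 7703.7746
Convert to base 2: log2(1255!) = 7703.7746 / ln 2 = 7703.7746 / 0.69314718 = 11114.1974
ceil(11114.1974) = 11115


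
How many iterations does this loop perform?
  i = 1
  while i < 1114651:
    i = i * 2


The loop variable doubles each iteration:
i = 1 -> 2 -> 4 -> 8 -> 16 -> 32 -> 64 -> 128 -> 256 -> 512 -> 1024 -> 2048 -> 4096 -> 8192 -> 16384 -> 32768 -> 65536 -> 131072 -> 262144 -> 524288 -> 1048576 -> 2097152 (stop, 2097152 >= 1114651)
Number of doublings = ceil(log2(1114651)) = 21


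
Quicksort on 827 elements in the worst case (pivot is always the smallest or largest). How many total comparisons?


In the worst case, each partition step picks the worst pivot:
  Partition 1: 826 comparisons (n-1 elements to compare)
  Partition 2: 825 comparisons
  Partition 3: 824 comparisons
  Partition 4: 823 comparisons
  Partition 5: 822 comparisons
  ...
  Last partition: 0 comparisons
Total = (n-1) + (n-2) + ... + 1 + 0 = n*(n-1)/2
= 827*826/2 = 341551


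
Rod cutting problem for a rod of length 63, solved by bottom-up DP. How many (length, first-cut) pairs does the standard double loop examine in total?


For each subproblem length i = 1..63, the inner loop considers i possible first cuts.
Total = 1 + 2 + ... + 63
= 63*(63+1)/2
= 63*64/2 = 2016


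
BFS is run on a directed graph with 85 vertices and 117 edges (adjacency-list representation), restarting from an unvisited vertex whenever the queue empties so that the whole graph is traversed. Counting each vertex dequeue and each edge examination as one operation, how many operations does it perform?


A full BFS traversal dequeues each vertex exactly once and examines each directed edge exactly once.
V = 85 (vertex processing cost)
E = 117 (edge examination cost)
Total operations proportional to V + E = 85 + 117 = 202


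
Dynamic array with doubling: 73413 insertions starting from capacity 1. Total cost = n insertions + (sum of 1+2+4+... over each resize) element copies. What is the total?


n = 73413
Insertion costs: 73413
Resizes copy 1, 2, 4, ... up to the largest power of 2 that is <= n-1 = 73412, i.e. 65536.
Copy costs = 1 + 2 + 4 + 8 + 16 + 32 + 64 + 128 + 256 + 512 + 1024 + 2048 + 4096 + 8192 + 16384 + 32768 + 65536 = 131071
Total = 73413 + 131071 = 204484


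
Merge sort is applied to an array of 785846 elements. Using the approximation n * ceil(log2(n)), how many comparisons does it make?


Merge sort divides the array into halves recursively.
Number of levels = ceil(log2(785846)) = 20
At each level, approximately n = 785846 comparisons are needed for merging.
Total comparisons ~ n * ceil(log2(n)) = 785846 * 20 = 15716920


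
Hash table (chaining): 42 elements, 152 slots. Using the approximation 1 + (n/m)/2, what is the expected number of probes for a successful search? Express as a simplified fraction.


Computing expected probes:
alpha = 42/152
= 1 + alpha/2
= 1 + 42/(2*152)
= (2*152 + 42) / (2*152)
= 346/304 = 173/152


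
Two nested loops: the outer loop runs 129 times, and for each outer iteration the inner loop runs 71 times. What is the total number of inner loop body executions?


Outer loop: 129 iterations
Inner loop: 71 iterations per outer iteration
Total = 129 * 71 = 9159


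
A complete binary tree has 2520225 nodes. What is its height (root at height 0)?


In a complete binary tree, level k holds nodes 2^k .. 2^(k+1)-1 (1-indexed).
Height = floor(log2(n)) = floor(log2(2520225)) = 21
Check: 2^21 = 2097152 <= 2520225 < 4194304 = 2^22


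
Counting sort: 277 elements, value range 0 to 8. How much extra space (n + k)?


n = 277 (output array)
k = 9 (count array for 9 distinct values)
Extra space = 277 + 9 = 286


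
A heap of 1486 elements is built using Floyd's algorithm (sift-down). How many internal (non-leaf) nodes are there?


Leaf nodes occupy roughly half the array.
Sift-down is called for each internal node, starting from the last one.
Internal nodes = floor(n/2) = floor(1486/2) = 743


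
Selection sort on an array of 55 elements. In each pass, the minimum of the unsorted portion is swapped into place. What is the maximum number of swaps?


Selection sort performs one swap per pass:
  Pass 1: find min in positions 0 to 54, swap with position 0
  Pass 2: find min in positions 1 to 54, swap with position 1
  Pass 3: find min in positions 2 to 54, swap with position 2
  Pass 4: find min in positions 3 to 54, swap with position 3
  Pass 5: find min in positions 4 to 54, swap with position 4
  ... (49 more passes)
Total passes (and swaps) = n - 1 = 55 - 1 = 54


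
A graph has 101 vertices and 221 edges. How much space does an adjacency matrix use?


Adjacency matrix: V x V grid of entries
Space = V^2 = 101^2 = 101 * 101 = 10201


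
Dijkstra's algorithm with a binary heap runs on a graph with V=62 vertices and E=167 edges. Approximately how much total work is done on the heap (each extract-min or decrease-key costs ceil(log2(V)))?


Dijkstra with a binary heap: each vertex is extracted once, each edge may relax once.
Each heap operation costs O(log V).
V + E = 62 + 167 = 229
ceil(log2(62)) = 6 (since 2^5 = 32 < 62 <= 64 = 2^6)
Total heap work = (V+E) * ceil(log2(V)) = 229 * 6 = 1374


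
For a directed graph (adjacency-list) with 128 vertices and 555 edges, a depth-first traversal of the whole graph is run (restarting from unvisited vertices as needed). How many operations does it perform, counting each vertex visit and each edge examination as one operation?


A full DFS traversal visits each vertex once and examines each edge once.
V = 128
E = 555
Sum = 128 + 555 = 683


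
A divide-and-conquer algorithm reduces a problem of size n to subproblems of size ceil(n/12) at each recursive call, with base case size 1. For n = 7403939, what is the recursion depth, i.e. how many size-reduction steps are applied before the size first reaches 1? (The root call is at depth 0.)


Each step divides the size by 12 (rounding up); after k steps the size is ceil(n/12^k), which equals 1 exactly when 12^k >= n.
So the depth is the smallest k with 12^k >= 7403939, i.e. ceil(log_12(7403939)).
12^6 = 2985984 < 7403939 <= 35831808 = 12^7
Recursion depth = 7


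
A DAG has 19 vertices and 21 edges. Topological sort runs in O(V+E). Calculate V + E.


V = 19 (vertex processing)
E = 21 (edge processing)
V + E = 19 + 21 = 40


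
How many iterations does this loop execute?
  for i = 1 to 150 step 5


The loop variable i takes values starting at 1 and increments by 5 each iteration.
Sequence: i = 1, 6, 11, 16, 21, 26, 31, 36, 41, ...
The upper bound 150 is inclusive, so the count is floor((last - first) / step) + 1:
floor((150 - 1) / 5) + 1 = floor(149/5) + 1 = 29 + 1 = 30


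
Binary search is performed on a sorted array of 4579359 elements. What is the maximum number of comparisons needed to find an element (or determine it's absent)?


Binary search halves the search space each comparison:
  Step 1: search space = 4579359 -> 2289679
  Step 2: search space = 2289679 -> 1144839
  Step 3: search space = 1144839 -> 572419
  Step 4: search space = 572419 -> 286209
  Step 5: search space = 286209 -> 143104
  Step 6: search space = 143104 -> 71552
  Step 7: search space = 71552 -> 35776
  Step 8: search space = 35776 -> 17888
  Step 9: search space = 17888 -> 8944
  Step 10: search space = 8944 -> 4472
  Step 11: search space = 4472 -> 2236
  Step 12: search space = 2236 -> 1118
  Step 13: search space = 1118 -> 559
  Step 14: search space = 559 -> 279
  Step 15: search space = 279 -> 139
  Step 16: search space = 139 -> 69
  Step 17: search space = 69 -> 34
  Step 18: search space = 34 -> 17
  Step 19: search space = 17 -> 8
  Step 20: search space = 8 -> 4
  Step 21: search space = 4 -> 2
  Step 22: search space = 2 -> 1
  Step 23: search space = 1 (final check)
Maximum comparisons = floor(log2(4579359)) + 1 = 22 + 1 = 23


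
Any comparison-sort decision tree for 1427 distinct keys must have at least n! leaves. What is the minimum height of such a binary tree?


A binary decision tree of height h has at most 2^h leaves and needs at least n! of them, so h >= ceil(log2(n!)).
1427! is far too large to multiply out, so use Stirling's series:
  ln(n!) ~ n ln n - n + (1/2) ln(2 pi n) + 1/(12n)  (error below 1/(360 n^3), negligible here)
  ln(1427) = 7.2633296
  n ln n = 1427 * 7.2633296 = 10364.7713
  (1/2) ln(2 pi * 1427) = (1/2) ln(8966.1054) = 4.5506
  1/(12*1427) = 0.0001
  ln(1427!) ~ 10364.7713 - 1427 + 4.5506 + 0.0001 = 8942.3220
Convert to base 2: log2(1427!) = 8942.3220 / ln 2 = 8942.3220 / 0.69314718 = 12901.0436
ceil(12901.0436) = 12902


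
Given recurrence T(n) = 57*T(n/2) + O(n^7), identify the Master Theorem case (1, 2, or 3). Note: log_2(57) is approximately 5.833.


Master Theorem parameters: a=57, b=2, c=7
log_b(a) = 5.833
Compare b^c with a: 2^7 = 128 > 57, so c > log_b(a).
Comparing c=7 vs log_b(a)=5.833:
7 > 5.833 => Case 3
Result: T(n) = O(n^7)
Master Theorem case = 3


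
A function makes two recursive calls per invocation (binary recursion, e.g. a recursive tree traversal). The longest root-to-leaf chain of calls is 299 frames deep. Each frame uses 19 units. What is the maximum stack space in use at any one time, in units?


Binary recursion: the two calls run one after the other, so only one root-to-leaf chain of frames is on the stack at a time.
Maximum depth (longest chain) = 299 frames
Each frame = 19 units
Max stack space = 299 * 19 = 5681


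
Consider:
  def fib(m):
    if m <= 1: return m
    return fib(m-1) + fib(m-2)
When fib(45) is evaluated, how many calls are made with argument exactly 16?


Let N(m) = number of times fib(m) is called while evaluating fib(45).
N(45) = 1 (the initial call).
N(44) = 1 (only fib(45) calls it).
For 1 <= m <= 43: fib(m) is called by fib(m+1) and fib(m+2), so
  N(m) = N(m+1) + N(m+2).
fib(0) is called only by fib(2), so N(0) = N(2).
Walk down from m=45:
  N(45)=1, N(44)=1, N(43)=2, N(42)=3, N(41)=5, N(40)=8, N(39)=13, N(38)=21, N(37)=34, N(36)=55, N(35)=89, N(34)=144, N(33)=233, N(32)=377, N(31)=610, N(30)=987, N(29)=1597, N(28)=2584, N(27)=4181, N(26)=6765, N(25)=10946, N(24)=17711, N(23)=28657, N(22)=46368, N(21)=75025, N(20)=121393, N(19)=196418, N(18)=317811, N(17)=514229, N(16)=832040
N(16) = 832040


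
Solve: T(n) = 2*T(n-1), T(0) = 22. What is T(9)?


Unrolling:
T(9) = 2*T(8) = 2^2*T(7) = ... = 2^9*T(0)
= 2^9 * 22
= 512 * 22 = 11264


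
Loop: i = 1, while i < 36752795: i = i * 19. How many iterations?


i multiplies by 19 each step:
i = 1 -> 19 -> 361 -> 6859 -> 130321 -> 2476099 -> 47045881 (stop)
Iterations = ceil(log_19(36752795)) = 6


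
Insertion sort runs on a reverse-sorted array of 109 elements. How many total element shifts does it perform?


Sum of shifts = 1 + 2 + 3 + ... + 108
= 109 * 108 / 2
= 11772 / 2
= 5886


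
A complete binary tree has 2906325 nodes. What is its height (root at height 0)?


In a complete binary tree, level k holds nodes 2^k .. 2^(k+1)-1 (1-indexed).
Height = floor(log2(n)) = floor(log2(2906325)) = 21
Check: 2^21 = 2097152 <= 2906325 < 4194304 = 2^22


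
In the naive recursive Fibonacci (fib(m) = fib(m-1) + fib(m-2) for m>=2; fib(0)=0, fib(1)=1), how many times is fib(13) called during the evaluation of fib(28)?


Let N(m) = number of times fib(m) is called while evaluating fib(28).
N(28) = 1 (the initial call).
N(27) = 1 (only fib(28) calls it).
For 1 <= m <= 26: fib(m) is called by fib(m+1) and fib(m+2), so
  N(m) = N(m+1) + N(m+2).
fib(0) is called only by fib(2), so N(0) = N(2).
Walk down from m=28:
  N(28)=1, N(27)=1, N(26)=2, N(25)=3, N(24)=5, N(23)=8, N(22)=13, N(21)=21, N(20)=34, N(19)=55, N(18)=89, N(17)=144, N(16)=233, N(15)=377, N(14)=610, N(13)=987
N(13) = 987


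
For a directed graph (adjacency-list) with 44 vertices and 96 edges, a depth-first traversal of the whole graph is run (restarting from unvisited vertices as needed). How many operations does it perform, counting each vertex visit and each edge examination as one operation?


A full DFS traversal visits each vertex once and examines each edge once.
V = 44
E = 96
Sum = 44 + 96 = 140


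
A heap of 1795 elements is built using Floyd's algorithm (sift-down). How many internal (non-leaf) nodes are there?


Leaf nodes occupy roughly half the array.
Sift-down is called for each internal node, starting from the last one.
Internal nodes = floor(n/2) = floor(1795/2) = 897


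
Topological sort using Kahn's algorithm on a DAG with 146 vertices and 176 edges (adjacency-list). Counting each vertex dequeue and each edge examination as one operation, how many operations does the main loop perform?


Kahn's algorithm:
  1. Compute in-degrees: O(V + E)
  2. Process queue: each vertex dequeued once (O(V))
     each edge examined once (O(E))
Total = V + E = 146 + 176 = 322


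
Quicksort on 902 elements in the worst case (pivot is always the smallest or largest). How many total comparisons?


In the worst case, each partition step picks the worst pivot:
  Partition 1: 901 comparisons (n-1 elements to compare)
  Partition 2: 900 comparisons
  Partition 3: 899 comparisons
  Partition 4: 898 comparisons
  Partition 5: 897 comparisons
  ...
  Last partition: 0 comparisons
Total = (n-1) + (n-2) + ... + 1 + 0 = n*(n-1)/2
= 902*901/2 = 406351


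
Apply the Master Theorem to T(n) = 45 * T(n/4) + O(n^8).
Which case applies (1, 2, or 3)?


The Master Theorem: T(n) = a*T(n/b) + O(n^c)
  a = 45, b = 4, c = 8
log_b(a) = log_4(45) ~ 2.746
Compare b^c with a: 4^8 = 65536 > 45, so c > log_b(a).
Since c > log_b(a), Case 3 applies.
T(n) = O(n^8)
Master Theorem case = 3


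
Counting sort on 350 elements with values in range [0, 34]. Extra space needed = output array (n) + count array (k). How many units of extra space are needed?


Output array size: 350 (to store sorted result)
Count array size: 35 (one slot per possible value, range 0 to 34)
Total extra space = 350 + 35 = 385
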